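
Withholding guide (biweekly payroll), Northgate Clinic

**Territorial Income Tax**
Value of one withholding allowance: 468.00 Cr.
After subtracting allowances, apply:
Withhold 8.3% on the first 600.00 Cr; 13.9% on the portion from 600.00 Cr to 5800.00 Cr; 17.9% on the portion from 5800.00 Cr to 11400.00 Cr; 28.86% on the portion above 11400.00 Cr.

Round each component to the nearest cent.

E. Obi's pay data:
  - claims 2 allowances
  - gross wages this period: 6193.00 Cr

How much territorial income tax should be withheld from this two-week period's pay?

Territorial Income Tax: taxable = 6193.00 Cr − 2×468.00 Cr = 5257.00 Cr
  49.80 Cr + 13.9% × (5257.00 Cr − 600.00 Cr) = 49.80 Cr + 13.9% × 4657.00 Cr = 697.12 Cr

697.12 Cr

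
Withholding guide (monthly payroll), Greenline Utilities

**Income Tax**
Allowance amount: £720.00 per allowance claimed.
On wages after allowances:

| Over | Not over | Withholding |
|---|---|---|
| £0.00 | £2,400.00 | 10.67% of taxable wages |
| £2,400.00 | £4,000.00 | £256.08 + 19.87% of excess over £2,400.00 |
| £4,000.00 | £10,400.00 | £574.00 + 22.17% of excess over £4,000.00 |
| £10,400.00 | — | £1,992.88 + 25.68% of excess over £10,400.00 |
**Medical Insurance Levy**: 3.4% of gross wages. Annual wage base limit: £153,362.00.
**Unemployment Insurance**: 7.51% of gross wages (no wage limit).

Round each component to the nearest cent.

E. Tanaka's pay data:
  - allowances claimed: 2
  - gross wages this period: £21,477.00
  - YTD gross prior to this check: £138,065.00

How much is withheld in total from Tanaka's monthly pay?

£6,600.68

Income Tax: taxable = £21,477.00 − 2×£720.00 = £20,037.00
  £1,992.88 + 25.68% × (£20,037.00 − £10,400.00) = £1,992.88 + 25.68% × £9,637.00 = £4,467.66
Medical Insurance Levy: cap £153,362.00 − YTD £138,065.00 = £15,297.00 subject; 3.4% × £15,297.00 = £520.10
Unemployment Insurance: 7.51% × £21,477.00 = £1,612.92
Total: £4,467.66 + £520.10 + £1,612.92 = £6,600.68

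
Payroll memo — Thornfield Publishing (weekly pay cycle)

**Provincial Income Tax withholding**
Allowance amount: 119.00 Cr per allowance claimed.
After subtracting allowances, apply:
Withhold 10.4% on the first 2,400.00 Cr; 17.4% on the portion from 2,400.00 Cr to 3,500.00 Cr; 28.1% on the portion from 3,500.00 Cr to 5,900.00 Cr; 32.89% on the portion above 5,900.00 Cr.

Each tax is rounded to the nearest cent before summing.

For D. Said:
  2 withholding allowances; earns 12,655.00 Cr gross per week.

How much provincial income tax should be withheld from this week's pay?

3,258.84 Cr

Provincial Income Tax: taxable = 12,655.00 Cr − 2×119.00 Cr = 12,417.00 Cr
  1,115.40 Cr + 32.89% × (12,417.00 Cr − 5,900.00 Cr) = 1,115.40 Cr + 32.89% × 6,517.00 Cr = 3,258.84 Cr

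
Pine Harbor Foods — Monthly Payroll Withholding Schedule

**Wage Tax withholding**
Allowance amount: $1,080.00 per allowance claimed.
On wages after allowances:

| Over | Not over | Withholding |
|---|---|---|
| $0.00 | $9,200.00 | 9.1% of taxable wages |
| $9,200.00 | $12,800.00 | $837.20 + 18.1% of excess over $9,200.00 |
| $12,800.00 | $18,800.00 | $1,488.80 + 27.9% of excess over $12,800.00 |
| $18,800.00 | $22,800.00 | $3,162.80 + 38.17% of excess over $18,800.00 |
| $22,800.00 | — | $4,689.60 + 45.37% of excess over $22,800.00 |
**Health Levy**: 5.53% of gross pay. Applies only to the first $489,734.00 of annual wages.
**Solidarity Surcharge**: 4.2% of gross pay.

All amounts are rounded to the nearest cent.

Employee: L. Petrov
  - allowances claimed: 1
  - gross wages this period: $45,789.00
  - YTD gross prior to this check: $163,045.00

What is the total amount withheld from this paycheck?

$19,084.98

Wage Tax: taxable = $45,789.00 − 1×$1,080.00 = $44,709.00
  $4,689.60 + 45.37% × ($44,709.00 − $22,800.00) = $4,689.60 + 45.37% × $21,909.00 = $14,629.71
Health Levy: 5.53% × $45,789.00 = $2,532.13
Solidarity Surcharge: 4.2% × $45,789.00 = $1,923.14
Total: $14,629.71 + $2,532.13 + $1,923.14 = $19,084.98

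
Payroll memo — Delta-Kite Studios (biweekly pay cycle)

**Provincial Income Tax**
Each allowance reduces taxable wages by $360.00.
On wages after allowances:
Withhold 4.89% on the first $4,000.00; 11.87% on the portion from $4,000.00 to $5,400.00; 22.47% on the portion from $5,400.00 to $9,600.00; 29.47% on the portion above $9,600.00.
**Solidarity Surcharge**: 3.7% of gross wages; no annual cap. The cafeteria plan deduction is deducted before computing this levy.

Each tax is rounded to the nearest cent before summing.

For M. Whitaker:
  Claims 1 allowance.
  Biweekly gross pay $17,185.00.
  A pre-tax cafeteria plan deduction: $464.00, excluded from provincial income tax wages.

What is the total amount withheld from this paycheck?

Provincial Income Tax: taxable = $17,185.00 − $464.00 − 1×$360.00 = $16,361.00
  $1,305.52 + 29.47% × ($16,361.00 − $9,600.00) = $1,305.52 + 29.47% × $6,761.00 = $3,297.99
Solidarity Surcharge: 3.7% × $16,721.00 = $618.68
Total: $3,297.99 + $618.68 = $3,916.67

$3,916.67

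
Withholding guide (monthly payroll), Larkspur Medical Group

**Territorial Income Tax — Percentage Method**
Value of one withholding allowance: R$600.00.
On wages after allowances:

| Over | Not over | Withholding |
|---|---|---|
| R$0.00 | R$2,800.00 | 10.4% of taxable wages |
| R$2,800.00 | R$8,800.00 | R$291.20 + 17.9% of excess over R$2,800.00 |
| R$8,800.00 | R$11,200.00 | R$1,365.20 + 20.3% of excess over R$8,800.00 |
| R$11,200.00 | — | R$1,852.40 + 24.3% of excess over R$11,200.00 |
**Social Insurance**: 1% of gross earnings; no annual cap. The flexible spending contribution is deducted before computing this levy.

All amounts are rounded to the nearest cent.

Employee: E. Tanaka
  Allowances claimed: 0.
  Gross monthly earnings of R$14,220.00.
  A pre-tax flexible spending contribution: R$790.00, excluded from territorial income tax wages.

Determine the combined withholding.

R$2,528.59

Territorial Income Tax: taxable = R$14,220.00 − R$790.00 = R$13,430.00
  R$1,852.40 + 24.3% × (R$13,430.00 − R$11,200.00) = R$1,852.40 + 24.3% × R$2,230.00 = R$2,394.29
Social Insurance: 1% × R$13,430.00 = R$134.30
Total: R$2,394.29 + R$134.30 = R$2,528.59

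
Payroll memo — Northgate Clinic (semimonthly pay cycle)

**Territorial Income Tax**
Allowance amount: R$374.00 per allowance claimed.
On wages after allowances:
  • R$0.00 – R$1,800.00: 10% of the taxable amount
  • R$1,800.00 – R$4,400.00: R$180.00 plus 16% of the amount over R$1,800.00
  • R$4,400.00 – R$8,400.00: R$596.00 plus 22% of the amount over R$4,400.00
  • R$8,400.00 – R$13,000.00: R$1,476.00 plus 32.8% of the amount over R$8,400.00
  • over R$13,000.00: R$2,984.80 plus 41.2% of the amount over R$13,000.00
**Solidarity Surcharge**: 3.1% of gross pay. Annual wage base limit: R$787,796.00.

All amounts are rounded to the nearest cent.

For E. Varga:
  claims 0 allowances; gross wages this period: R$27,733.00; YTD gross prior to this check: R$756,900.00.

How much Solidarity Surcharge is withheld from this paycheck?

R$859.72

Solidarity Surcharge: 3.1% × R$27,733.00 = R$859.72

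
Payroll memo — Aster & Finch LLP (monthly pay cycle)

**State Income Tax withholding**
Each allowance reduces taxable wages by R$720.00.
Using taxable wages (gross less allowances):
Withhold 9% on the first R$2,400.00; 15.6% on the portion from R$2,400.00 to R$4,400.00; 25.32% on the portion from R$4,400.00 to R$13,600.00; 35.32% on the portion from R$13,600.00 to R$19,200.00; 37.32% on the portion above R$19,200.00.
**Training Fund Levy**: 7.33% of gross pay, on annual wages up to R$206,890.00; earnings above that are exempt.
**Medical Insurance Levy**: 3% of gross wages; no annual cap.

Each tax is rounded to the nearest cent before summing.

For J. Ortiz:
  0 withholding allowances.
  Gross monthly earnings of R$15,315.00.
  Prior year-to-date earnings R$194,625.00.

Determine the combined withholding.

State Income Tax: taxable = R$15,315.00
  R$2,857.44 + 35.32% × (R$15,315.00 − R$13,600.00) = R$2,857.44 + 35.32% × R$1,715.00 = R$3,463.18
Training Fund Levy: cap R$206,890.00 − YTD R$194,625.00 = R$12,265.00 subject; 7.33% × R$12,265.00 = R$899.02
Medical Insurance Levy: 3% × R$15,315.00 = R$459.45
Total: R$3,463.18 + R$899.02 + R$459.45 = R$4,821.65

R$4,821.65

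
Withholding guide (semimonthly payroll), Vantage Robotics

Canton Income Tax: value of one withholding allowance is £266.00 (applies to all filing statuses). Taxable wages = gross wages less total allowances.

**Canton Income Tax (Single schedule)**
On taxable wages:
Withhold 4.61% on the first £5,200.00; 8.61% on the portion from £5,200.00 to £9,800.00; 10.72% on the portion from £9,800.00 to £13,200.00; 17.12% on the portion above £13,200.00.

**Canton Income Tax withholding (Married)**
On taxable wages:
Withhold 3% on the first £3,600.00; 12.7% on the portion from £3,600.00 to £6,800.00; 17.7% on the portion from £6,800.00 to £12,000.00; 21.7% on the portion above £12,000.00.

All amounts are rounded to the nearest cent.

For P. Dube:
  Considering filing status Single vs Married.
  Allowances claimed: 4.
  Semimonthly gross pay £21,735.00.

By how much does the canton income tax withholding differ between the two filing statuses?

Canton Income Tax (Single): taxable = £21,735.00 − 4×£266.00 = £20,671.00
  £1,000.26 + 17.12% × (£20,671.00 − £13,200.00) = £1,000.26 + 17.12% × £7,471.00 = £2,279.30
Canton Income Tax (Married): taxable = £21,735.00 − 4×£266.00 = £20,671.00
  £1,434.80 + 21.7% × (£20,671.00 − £12,000.00) = £1,434.80 + 21.7% × £8,671.00 = £3,316.41
Difference: |£2,279.30 − £3,316.41| = £1,037.11 (higher under Married)

£1,037.11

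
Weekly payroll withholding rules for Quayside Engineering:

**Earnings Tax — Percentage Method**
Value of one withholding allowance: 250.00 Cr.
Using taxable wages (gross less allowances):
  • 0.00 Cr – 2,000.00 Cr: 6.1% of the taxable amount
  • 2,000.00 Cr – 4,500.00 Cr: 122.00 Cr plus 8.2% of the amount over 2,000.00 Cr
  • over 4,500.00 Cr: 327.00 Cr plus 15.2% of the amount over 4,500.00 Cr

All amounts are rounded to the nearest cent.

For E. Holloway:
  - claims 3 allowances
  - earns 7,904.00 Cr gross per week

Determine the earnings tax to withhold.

730.41 Cr

Earnings Tax: taxable = 7,904.00 Cr − 3×250.00 Cr = 7,154.00 Cr
  327.00 Cr + 15.2% × (7,154.00 Cr − 4,500.00 Cr) = 327.00 Cr + 15.2% × 2,654.00 Cr = 730.41 Cr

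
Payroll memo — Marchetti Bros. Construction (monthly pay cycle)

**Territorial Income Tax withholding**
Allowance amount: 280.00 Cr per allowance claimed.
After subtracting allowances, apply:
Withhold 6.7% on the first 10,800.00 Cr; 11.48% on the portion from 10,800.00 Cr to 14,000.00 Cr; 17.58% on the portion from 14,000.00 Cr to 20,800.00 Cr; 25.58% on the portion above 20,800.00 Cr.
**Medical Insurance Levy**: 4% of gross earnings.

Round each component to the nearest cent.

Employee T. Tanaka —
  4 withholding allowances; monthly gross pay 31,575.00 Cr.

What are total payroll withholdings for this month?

Territorial Income Tax: taxable = 31,575.00 Cr − 4×280.00 Cr = 30,455.00 Cr
  2,286.40 Cr + 25.58% × (30,455.00 Cr − 20,800.00 Cr) = 2,286.40 Cr + 25.58% × 9,655.00 Cr = 4,756.15 Cr
Medical Insurance Levy: 4% × 31,575.00 Cr = 1,263.00 Cr
Total: 4,756.15 Cr + 1,263.00 Cr = 6,019.15 Cr

6,019.15 Cr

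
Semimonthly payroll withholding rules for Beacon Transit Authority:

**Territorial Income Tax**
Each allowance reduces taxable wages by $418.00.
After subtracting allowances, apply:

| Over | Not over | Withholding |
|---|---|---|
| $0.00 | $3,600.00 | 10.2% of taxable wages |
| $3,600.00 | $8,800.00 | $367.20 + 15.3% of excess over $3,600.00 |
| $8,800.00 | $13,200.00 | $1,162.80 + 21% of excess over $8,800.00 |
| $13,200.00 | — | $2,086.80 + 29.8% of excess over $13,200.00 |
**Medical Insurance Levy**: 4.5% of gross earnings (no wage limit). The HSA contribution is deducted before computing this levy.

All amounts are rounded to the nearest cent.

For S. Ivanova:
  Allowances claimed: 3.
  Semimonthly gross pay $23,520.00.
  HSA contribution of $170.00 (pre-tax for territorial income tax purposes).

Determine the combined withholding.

Territorial Income Tax: taxable = $23,520.00 − $170.00 − 3×$418.00 = $22,096.00
  $2,086.80 + 29.8% × ($22,096.00 − $13,200.00) = $2,086.80 + 29.8% × $8,896.00 = $4,737.81
Medical Insurance Levy: 4.5% × $23,350.00 = $1,050.75
Total: $4,737.81 + $1,050.75 = $5,788.56

$5,788.56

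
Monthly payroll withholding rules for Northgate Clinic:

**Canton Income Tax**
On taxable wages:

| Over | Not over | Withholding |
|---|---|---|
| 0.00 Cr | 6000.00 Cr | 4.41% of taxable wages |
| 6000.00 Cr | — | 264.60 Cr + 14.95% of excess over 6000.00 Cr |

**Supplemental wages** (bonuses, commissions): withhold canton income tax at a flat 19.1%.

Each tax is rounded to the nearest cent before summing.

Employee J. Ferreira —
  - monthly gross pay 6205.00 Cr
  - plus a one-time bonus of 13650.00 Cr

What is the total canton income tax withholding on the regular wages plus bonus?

Canton Income Tax: taxable = 6205.00 Cr
  264.60 Cr + 14.95% × (6205.00 Cr − 6000.00 Cr) = 264.60 Cr + 14.95% × 205.00 Cr = 295.25 Cr
Supplemental (19.1% flat on bonus): 19.1% × 13650.00 Cr = 2607.15 Cr
Total canton income tax: 295.25 Cr + 2607.15 Cr = 2902.40 Cr

2902.40 Cr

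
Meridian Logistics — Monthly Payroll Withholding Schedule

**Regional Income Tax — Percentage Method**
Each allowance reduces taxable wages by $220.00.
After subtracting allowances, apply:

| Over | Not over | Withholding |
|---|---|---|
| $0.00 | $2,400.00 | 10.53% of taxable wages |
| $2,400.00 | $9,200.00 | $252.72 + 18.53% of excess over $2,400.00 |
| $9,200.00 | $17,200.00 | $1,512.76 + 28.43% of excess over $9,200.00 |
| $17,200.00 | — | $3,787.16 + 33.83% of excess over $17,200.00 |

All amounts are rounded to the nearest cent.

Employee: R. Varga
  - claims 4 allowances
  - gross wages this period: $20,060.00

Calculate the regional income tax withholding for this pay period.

$4,456.99

Regional Income Tax: taxable = $20,060.00 − 4×$220.00 = $19,180.00
  $3,787.16 + 33.83% × ($19,180.00 − $17,200.00) = $3,787.16 + 33.83% × $1,980.00 = $4,456.99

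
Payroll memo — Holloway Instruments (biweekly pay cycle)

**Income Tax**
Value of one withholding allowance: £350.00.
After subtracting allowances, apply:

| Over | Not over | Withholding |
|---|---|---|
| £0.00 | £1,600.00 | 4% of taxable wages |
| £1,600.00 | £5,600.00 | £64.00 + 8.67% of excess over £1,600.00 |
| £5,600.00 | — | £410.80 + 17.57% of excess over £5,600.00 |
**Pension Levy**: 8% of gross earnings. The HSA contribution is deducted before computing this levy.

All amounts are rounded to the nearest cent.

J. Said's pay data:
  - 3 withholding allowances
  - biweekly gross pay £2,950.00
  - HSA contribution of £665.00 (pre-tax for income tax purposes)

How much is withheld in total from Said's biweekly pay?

Income Tax: taxable = £2,950.00 − £665.00 − 3×£350.00 = £1,235.00
  4% × £1,235.00 = £49.40
Pension Levy: 8% × £2,285.00 = £182.80
Total: £49.40 + £182.80 = £232.20

£232.20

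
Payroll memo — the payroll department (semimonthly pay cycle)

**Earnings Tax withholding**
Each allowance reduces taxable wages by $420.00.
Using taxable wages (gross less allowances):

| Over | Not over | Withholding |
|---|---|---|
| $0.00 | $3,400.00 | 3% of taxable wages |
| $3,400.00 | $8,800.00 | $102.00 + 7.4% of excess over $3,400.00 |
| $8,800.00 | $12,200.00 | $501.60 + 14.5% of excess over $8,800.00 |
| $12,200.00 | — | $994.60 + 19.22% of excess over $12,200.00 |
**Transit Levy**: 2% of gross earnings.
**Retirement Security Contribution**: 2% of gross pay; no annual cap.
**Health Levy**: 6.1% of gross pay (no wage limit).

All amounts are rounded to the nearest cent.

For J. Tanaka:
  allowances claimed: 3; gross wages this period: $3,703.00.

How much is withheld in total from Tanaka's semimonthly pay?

$447.29

Earnings Tax: taxable = $3,703.00 − 3×$420.00 = $2,443.00
  3% × $2,443.00 = $73.29
Transit Levy: 2% × $3,703.00 = $74.06
Retirement Security Contribution: 2% × $3,703.00 = $74.06
Health Levy: 6.1% × $3,703.00 = $225.88
Total: $73.29 + $74.06 + $74.06 + $225.88 = $447.29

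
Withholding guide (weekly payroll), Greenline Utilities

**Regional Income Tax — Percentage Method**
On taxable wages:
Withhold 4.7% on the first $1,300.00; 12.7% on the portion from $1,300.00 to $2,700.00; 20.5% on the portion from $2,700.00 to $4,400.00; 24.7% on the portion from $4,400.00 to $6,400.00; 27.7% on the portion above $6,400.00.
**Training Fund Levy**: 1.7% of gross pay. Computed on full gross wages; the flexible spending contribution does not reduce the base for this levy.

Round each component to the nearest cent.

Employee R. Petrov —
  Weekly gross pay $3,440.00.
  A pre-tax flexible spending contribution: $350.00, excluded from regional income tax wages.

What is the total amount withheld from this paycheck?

$377.33

Regional Income Tax: taxable = $3,440.00 − $350.00 = $3,090.00
  $238.90 + 20.5% × ($3,090.00 − $2,700.00) = $238.90 + 20.5% × $390.00 = $318.85
Training Fund Levy: 1.7% × $3,440.00 = $58.48
Total: $318.85 + $58.48 = $377.33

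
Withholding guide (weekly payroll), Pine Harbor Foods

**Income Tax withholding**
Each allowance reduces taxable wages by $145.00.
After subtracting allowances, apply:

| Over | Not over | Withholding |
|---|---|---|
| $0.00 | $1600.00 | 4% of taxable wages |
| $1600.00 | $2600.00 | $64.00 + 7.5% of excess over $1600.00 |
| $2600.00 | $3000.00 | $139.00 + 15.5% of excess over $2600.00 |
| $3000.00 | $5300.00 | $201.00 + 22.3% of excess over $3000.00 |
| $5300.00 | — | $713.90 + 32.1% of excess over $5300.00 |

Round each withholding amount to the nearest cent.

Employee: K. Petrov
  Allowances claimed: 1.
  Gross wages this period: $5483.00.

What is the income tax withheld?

$726.10

Income Tax: taxable = $5483.00 − 1×$145.00 = $5338.00
  $713.90 + 32.1% × ($5338.00 − $5300.00) = $713.90 + 32.1% × $38.00 = $726.10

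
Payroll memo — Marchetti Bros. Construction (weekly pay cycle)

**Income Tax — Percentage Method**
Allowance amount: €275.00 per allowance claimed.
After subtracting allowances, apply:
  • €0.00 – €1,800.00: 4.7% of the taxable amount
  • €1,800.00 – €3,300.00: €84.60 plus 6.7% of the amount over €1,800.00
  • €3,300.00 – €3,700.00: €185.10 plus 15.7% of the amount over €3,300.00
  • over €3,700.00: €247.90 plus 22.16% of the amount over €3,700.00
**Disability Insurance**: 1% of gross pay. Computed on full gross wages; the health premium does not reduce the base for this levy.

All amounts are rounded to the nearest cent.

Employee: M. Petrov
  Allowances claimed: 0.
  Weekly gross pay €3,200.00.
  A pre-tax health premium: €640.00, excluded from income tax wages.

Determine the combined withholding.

€167.52

Income Tax: taxable = €3,200.00 − €640.00 = €2,560.00
  €84.60 + 6.7% × (€2,560.00 − €1,800.00) = €84.60 + 6.7% × €760.00 = €135.52
Disability Insurance: 1% × €3,200.00 = €32.00
Total: €135.52 + €32.00 = €167.52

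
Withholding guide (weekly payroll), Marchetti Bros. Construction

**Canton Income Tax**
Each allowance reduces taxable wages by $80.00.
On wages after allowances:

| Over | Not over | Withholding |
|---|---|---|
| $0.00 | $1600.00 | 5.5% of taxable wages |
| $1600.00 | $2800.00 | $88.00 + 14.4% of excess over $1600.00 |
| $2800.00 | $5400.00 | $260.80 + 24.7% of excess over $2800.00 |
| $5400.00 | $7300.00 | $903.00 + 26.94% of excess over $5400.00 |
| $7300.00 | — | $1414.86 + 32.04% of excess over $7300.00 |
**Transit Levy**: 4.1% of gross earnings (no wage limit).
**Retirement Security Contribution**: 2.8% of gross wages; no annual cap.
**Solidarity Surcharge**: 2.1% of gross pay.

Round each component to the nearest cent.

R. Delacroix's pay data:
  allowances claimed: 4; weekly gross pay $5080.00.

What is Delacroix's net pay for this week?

$3877.88

Canton Income Tax: taxable = $5080.00 − 4×$80.00 = $4760.00
  $260.80 + 24.7% × ($4760.00 − $2800.00) = $260.80 + 24.7% × $1960.00 = $744.92
Transit Levy: 4.1% × $5080.00 = $208.28
Retirement Security Contribution: 2.8% × $5080.00 = $142.24
Solidarity Surcharge: 2.1% × $5080.00 = $106.68
Total withheld: $744.92 + $208.28 + $142.24 + $106.68 = $1202.12
Net pay: $5080.00 − $1202.12 = $3877.88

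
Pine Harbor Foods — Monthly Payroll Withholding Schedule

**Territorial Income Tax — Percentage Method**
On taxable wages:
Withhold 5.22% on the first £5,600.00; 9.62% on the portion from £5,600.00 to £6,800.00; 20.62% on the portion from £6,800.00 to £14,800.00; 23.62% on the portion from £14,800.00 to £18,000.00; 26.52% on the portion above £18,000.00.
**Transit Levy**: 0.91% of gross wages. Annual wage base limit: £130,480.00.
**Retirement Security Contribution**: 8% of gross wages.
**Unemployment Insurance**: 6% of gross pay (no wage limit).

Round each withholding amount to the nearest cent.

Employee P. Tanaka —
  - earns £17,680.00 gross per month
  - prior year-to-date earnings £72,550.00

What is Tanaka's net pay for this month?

£12,306.29

Territorial Income Tax: taxable = £17,680.00
  £2,057.36 + 23.62% × (£17,680.00 − £14,800.00) = £2,057.36 + 23.62% × £2,880.00 = £2,737.62
Transit Levy: 0.91% × £17,680.00 = £160.89
Retirement Security Contribution: 8% × £17,680.00 = £1,414.40
Unemployment Insurance: 6% × £17,680.00 = £1,060.80
Total withheld: £2,737.62 + £160.89 + £1,414.40 + £1,060.80 = £5,373.71
Net pay: £17,680.00 − £5,373.71 = £12,306.29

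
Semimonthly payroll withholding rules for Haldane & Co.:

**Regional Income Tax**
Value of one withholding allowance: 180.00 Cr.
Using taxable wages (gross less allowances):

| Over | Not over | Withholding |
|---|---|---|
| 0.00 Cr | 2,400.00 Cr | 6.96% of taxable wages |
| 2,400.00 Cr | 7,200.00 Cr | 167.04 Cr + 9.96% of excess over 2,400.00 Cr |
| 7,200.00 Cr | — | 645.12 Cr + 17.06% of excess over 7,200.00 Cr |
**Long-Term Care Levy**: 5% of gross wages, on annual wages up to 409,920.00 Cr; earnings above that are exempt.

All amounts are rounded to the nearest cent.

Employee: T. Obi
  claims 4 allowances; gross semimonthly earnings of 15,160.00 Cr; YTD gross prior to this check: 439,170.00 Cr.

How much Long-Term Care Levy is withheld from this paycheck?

0.00 Cr

Long-Term Care Levy: YTD 439,170.00 Cr ≥ cap 409,920.00 Cr → 0.00 Cr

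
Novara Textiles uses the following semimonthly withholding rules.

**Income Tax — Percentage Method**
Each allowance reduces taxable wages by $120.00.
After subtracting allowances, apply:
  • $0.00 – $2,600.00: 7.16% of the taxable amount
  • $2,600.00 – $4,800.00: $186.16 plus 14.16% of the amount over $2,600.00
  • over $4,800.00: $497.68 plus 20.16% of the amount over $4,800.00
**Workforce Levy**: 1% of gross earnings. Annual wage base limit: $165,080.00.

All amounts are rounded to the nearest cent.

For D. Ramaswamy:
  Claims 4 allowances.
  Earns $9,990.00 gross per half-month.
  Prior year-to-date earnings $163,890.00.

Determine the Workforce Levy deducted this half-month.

$11.90

Workforce Levy: cap $165,080.00 − YTD $163,890.00 = $1,190.00 subject; 1% × $1,190.00 = $11.90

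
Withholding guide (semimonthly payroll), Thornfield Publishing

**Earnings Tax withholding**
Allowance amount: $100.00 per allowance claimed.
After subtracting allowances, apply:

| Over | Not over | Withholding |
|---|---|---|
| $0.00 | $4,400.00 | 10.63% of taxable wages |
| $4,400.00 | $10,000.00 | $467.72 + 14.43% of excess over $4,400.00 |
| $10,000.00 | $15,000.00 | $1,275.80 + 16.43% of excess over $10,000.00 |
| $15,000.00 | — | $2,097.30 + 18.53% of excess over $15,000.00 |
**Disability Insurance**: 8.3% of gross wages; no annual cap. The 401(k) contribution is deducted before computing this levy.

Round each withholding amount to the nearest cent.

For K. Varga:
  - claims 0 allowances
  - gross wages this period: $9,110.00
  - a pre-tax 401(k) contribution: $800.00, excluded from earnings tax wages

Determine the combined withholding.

$1,721.66

Earnings Tax: taxable = $9,110.00 − $800.00 = $8,310.00
  $467.72 + 14.43% × ($8,310.00 − $4,400.00) = $467.72 + 14.43% × $3,910.00 = $1,031.93
Disability Insurance: 8.3% × $8,310.00 = $689.73
Total: $1,031.93 + $689.73 = $1,721.66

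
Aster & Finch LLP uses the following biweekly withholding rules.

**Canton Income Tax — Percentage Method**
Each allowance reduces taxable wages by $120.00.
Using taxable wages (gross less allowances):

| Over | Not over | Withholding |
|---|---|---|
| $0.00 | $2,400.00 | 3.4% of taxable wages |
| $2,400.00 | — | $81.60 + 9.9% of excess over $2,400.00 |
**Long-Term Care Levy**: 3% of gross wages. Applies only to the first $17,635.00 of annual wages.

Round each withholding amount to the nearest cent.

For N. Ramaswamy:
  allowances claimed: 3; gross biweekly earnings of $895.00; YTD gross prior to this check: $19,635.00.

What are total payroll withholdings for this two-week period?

$18.19

Canton Income Tax: taxable = $895.00 − 3×$120.00 = $535.00
  3.4% × $535.00 = $18.19
Long-Term Care Levy: YTD $19,635.00 ≥ cap $17,635.00 → $0.00
Total: $18.19 + $0.00 = $18.19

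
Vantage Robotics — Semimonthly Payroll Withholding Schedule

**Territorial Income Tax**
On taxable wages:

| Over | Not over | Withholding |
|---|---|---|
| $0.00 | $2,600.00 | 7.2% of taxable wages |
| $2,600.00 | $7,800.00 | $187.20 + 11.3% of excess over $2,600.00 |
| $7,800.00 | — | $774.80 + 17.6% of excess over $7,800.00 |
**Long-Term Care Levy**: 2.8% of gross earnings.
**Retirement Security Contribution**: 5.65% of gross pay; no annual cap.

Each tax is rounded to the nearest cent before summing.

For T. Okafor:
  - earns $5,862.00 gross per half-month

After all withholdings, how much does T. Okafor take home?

$4,810.85

Territorial Income Tax: taxable = $5,862.00
  $187.20 + 11.3% × ($5,862.00 − $2,600.00) = $187.20 + 11.3% × $3,262.00 = $555.81
Long-Term Care Levy: 2.8% × $5,862.00 = $164.14
Retirement Security Contribution: 5.65% × $5,862.00 = $331.20
Total withheld: $555.81 + $164.14 + $331.20 = $1,051.15
Net pay: $5,862.00 − $1,051.15 = $4,810.85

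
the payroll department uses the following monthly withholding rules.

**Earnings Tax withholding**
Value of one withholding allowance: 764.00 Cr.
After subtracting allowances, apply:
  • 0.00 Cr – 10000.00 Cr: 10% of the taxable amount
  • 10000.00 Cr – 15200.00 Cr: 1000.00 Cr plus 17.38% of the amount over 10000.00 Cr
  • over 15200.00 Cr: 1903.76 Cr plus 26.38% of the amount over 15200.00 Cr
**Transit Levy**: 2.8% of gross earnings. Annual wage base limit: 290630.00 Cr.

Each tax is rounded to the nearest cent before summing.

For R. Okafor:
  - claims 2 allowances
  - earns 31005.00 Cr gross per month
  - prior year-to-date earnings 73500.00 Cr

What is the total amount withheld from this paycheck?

6538.17 Cr

Earnings Tax: taxable = 31005.00 Cr − 2×764.00 Cr = 29477.00 Cr
  1903.76 Cr + 26.38% × (29477.00 Cr − 15200.00 Cr) = 1903.76 Cr + 26.38% × 14277.00 Cr = 5670.03 Cr
Transit Levy: 2.8% × 31005.00 Cr = 868.14 Cr
Total: 5670.03 Cr + 868.14 Cr = 6538.17 Cr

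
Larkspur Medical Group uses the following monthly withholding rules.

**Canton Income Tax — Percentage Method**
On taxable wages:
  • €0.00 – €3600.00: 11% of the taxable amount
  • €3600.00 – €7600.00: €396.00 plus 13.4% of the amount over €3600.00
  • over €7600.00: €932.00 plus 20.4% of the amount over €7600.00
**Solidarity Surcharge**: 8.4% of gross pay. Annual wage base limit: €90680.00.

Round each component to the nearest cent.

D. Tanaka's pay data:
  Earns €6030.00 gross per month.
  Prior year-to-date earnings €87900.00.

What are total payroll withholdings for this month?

€955.14

Canton Income Tax: taxable = €6030.00
  €396.00 + 13.4% × (€6030.00 − €3600.00) = €396.00 + 13.4% × €2430.00 = €721.62
Solidarity Surcharge: cap €90680.00 − YTD €87900.00 = €2780.00 subject; 8.4% × €2780.00 = €233.52
Total: €721.62 + €233.52 = €955.14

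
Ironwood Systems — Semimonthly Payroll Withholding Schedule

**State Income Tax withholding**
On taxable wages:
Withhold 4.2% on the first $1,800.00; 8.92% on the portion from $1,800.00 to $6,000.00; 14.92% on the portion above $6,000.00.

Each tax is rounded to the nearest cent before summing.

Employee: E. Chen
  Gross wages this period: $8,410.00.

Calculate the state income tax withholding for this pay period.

$809.81

State Income Tax: taxable = $8,410.00
  $450.24 + 14.92% × ($8,410.00 − $6,000.00) = $450.24 + 14.92% × $2,410.00 = $809.81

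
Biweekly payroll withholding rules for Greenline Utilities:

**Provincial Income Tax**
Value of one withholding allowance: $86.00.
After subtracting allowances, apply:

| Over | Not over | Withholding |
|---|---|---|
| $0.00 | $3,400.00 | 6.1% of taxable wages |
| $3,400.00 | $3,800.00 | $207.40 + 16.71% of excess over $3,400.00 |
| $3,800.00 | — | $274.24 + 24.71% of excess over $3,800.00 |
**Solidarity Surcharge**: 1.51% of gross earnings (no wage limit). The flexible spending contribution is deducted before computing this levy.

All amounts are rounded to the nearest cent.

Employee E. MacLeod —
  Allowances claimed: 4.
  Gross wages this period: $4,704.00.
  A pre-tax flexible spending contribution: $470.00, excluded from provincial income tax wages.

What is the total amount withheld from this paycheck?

$360.41

Provincial Income Tax: taxable = $4,704.00 − $470.00 − 4×$86.00 = $3,890.00
  $274.24 + 24.71% × ($3,890.00 − $3,800.00) = $274.24 + 24.71% × $90.00 = $296.48
Solidarity Surcharge: 1.51% × $4,234.00 = $63.93
Total: $296.48 + $63.93 = $360.41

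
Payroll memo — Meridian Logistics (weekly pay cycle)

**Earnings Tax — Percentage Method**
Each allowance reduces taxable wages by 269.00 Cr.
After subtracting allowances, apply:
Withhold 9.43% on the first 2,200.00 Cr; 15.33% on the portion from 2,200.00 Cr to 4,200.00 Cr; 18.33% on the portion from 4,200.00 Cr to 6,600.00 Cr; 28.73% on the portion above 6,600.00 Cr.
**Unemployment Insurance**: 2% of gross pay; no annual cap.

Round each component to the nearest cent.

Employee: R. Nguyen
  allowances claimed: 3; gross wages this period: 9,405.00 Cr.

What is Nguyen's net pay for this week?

7,688.89 Cr

Earnings Tax: taxable = 9,405.00 Cr − 3×269.00 Cr = 8,598.00 Cr
  953.98 Cr + 28.73% × (8,598.00 Cr − 6,600.00 Cr) = 953.98 Cr + 28.73% × 1,998.00 Cr = 1,528.01 Cr
Unemployment Insurance: 2% × 9,405.00 Cr = 188.10 Cr
Total withheld: 1,528.01 Cr + 188.10 Cr = 1,716.11 Cr
Net pay: 9,405.00 Cr − 1,716.11 Cr = 7,688.89 Cr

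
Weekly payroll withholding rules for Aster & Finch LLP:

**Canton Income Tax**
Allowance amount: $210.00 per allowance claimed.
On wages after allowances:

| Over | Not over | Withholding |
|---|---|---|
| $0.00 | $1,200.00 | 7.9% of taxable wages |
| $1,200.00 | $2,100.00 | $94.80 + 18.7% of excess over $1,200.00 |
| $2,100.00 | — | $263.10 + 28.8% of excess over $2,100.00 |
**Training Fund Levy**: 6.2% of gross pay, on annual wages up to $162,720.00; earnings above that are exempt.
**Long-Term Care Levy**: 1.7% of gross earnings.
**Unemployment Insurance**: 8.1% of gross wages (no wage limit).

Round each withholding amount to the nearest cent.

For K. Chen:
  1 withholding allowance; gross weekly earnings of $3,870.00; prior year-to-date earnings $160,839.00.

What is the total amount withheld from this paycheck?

Canton Income Tax: taxable = $3,870.00 − 1×$210.00 = $3,660.00
  $263.10 + 28.8% × ($3,660.00 − $2,100.00) = $263.10 + 28.8% × $1,560.00 = $712.38
Training Fund Levy: cap $162,720.00 − YTD $160,839.00 = $1,881.00 subject; 6.2% × $1,881.00 = $116.62
Long-Term Care Levy: 1.7% × $3,870.00 = $65.79
Unemployment Insurance: 8.1% × $3,870.00 = $313.47
Total: $712.38 + $116.62 + $65.79 + $313.47 = $1,208.26

$1,208.26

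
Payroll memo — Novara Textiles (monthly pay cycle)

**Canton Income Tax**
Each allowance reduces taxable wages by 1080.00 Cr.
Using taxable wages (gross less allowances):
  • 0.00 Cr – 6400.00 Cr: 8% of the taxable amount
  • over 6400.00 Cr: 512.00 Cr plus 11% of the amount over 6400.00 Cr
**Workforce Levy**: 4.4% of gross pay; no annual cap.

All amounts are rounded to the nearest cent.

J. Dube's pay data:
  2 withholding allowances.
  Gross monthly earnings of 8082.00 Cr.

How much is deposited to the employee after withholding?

7252.63 Cr

Canton Income Tax: taxable = 8082.00 Cr − 2×1080.00 Cr = 5922.00 Cr
  8% × 5922.00 Cr = 473.76 Cr
Workforce Levy: 4.4% × 8082.00 Cr = 355.61 Cr
Total withheld: 473.76 Cr + 355.61 Cr = 829.37 Cr
Net pay: 8082.00 Cr − 829.37 Cr = 7252.63 Cr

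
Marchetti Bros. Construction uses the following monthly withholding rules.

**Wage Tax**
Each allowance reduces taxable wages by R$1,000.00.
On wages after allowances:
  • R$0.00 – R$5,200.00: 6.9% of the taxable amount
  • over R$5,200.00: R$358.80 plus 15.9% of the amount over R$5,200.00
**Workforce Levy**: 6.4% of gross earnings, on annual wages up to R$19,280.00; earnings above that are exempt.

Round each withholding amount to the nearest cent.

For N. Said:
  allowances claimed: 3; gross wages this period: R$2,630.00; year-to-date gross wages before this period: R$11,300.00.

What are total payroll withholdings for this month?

Wage Tax: taxable = R$2,630.00 − 3×R$1,000.00 = R$-370.00
  Taxable ≤ 0 → R$0.00
Workforce Levy: 6.4% × R$2,630.00 = R$168.32
Total: R$0.00 + R$168.32 = R$168.32

R$168.32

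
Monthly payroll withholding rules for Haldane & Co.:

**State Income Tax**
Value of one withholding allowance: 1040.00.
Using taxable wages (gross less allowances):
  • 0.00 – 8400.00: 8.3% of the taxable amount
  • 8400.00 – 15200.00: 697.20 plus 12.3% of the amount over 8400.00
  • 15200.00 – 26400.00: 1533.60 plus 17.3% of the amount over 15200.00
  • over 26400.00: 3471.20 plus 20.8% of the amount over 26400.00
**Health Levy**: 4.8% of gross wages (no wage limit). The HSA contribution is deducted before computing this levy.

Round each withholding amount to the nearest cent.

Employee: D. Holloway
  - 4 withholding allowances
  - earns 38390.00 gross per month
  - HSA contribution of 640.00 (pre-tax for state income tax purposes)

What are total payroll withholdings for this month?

6778.72

State Income Tax: taxable = 38390.00 − 640.00 − 4×1040.00 = 33590.00
  3471.20 + 20.8% × (33590.00 − 26400.00) = 3471.20 + 20.8% × 7190.00 = 4966.72
Health Levy: 4.8% × 37750.00 = 1812.00
Total: 4966.72 + 1812.00 = 6778.72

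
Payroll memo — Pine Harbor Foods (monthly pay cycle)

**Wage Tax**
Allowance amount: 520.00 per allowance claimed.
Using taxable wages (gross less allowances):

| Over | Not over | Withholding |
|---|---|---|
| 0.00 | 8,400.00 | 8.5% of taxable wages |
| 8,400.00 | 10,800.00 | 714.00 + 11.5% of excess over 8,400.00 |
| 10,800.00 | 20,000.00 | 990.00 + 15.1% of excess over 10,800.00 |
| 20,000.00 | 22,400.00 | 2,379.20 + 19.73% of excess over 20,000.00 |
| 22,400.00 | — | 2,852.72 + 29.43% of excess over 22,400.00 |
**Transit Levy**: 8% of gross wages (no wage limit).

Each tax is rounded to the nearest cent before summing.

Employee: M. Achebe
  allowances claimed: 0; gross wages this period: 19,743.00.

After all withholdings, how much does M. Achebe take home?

Wage Tax: taxable = 19,743.00
  990.00 + 15.1% × (19,743.00 − 10,800.00) = 990.00 + 15.1% × 8,943.00 = 2,340.39
Transit Levy: 8% × 19,743.00 = 1,579.44
Total withheld: 2,340.39 + 1,579.44 = 3,919.83
Net pay: 19,743.00 − 3,919.83 = 15,823.17

15,823.17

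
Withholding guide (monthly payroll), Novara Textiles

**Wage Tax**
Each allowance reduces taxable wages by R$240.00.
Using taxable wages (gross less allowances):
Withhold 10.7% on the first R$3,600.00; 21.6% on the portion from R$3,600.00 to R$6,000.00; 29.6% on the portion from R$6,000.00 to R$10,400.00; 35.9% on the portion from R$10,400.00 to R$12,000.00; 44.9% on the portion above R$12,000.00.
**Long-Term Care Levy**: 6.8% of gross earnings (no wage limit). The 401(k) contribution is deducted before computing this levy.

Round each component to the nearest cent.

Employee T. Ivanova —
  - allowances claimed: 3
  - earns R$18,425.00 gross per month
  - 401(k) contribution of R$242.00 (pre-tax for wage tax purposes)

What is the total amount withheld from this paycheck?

Wage Tax: taxable = R$18,425.00 − R$242.00 − 3×R$240.00 = R$17,463.00
  R$2,780.40 + 44.9% × (R$17,463.00 − R$12,000.00) = R$2,780.40 + 44.9% × R$5,463.00 = R$5,233.29
Long-Term Care Levy: 6.8% × R$18,183.00 = R$1,236.44
Total: R$5,233.29 + R$1,236.44 = R$6,469.73

R$6,469.73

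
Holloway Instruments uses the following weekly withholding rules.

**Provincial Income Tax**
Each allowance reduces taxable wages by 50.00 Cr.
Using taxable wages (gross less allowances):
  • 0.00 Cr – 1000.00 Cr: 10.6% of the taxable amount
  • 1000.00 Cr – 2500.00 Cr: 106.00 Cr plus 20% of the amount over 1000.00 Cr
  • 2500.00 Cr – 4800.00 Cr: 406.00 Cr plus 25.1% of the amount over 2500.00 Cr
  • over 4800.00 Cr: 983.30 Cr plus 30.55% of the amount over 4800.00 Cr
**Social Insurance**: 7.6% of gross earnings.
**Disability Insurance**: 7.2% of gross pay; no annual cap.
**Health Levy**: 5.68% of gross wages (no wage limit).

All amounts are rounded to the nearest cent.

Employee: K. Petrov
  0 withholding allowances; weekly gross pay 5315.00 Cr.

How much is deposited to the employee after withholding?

Provincial Income Tax: taxable = 5315.00 Cr
  983.30 Cr + 30.55% × (5315.00 Cr − 4800.00 Cr) = 983.30 Cr + 30.55% × 515.00 Cr = 1140.63 Cr
Social Insurance: 7.6% × 5315.00 Cr = 403.94 Cr
Disability Insurance: 7.2% × 5315.00 Cr = 382.68 Cr
Health Levy: 5.68% × 5315.00 Cr = 301.89 Cr
Total withheld: 1140.63 Cr + 403.94 Cr + 382.68 Cr + 301.89 Cr = 2229.14 Cr
Net pay: 5315.00 Cr − 2229.14 Cr = 3085.86 Cr

3085.86 Cr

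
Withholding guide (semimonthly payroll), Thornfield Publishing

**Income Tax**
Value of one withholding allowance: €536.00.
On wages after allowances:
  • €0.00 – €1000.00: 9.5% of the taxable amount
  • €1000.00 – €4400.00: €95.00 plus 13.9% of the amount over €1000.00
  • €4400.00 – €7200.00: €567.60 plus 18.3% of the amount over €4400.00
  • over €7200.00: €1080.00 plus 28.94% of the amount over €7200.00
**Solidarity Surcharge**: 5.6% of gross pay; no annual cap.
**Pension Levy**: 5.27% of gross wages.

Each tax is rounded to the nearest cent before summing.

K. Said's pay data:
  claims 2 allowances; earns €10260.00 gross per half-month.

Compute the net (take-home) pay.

€7489.41

Income Tax: taxable = €10260.00 − 2×€536.00 = €9188.00
  €1080.00 + 28.94% × (€9188.00 − €7200.00) = €1080.00 + 28.94% × €1988.00 = €1655.33
Solidarity Surcharge: 5.6% × €10260.00 = €574.56
Pension Levy: 5.27% × €10260.00 = €540.70
Total withheld: €1655.33 + €574.56 + €540.70 = €2770.59
Net pay: €10260.00 − €2770.59 = €7489.41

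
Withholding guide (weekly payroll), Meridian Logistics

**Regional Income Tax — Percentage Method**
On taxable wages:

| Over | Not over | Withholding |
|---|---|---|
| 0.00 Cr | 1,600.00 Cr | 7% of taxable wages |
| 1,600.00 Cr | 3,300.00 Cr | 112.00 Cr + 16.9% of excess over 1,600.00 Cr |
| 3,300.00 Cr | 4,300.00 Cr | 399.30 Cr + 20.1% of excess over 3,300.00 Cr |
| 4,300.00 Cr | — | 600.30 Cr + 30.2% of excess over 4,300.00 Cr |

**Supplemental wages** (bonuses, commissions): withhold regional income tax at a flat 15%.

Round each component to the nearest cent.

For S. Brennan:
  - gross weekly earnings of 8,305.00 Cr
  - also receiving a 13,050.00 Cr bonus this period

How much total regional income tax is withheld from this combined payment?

Regional Income Tax: taxable = 8,305.00 Cr
  600.30 Cr + 30.2% × (8,305.00 Cr − 4,300.00 Cr) = 600.30 Cr + 30.2% × 4,005.00 Cr = 1,809.81 Cr
Supplemental (15% flat on bonus): 15% × 13,050.00 Cr = 1,957.50 Cr
Total regional income tax: 1,809.81 Cr + 1,957.50 Cr = 3,767.31 Cr

3,767.31 Cr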